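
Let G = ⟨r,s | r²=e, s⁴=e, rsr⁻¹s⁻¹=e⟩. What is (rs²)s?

Compute (rs²) · s by multiplying left to right and reducing via the relations at each step:
  (rs²) · s = rs³

Answer: rs³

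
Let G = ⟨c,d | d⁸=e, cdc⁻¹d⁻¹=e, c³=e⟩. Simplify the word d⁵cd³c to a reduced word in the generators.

Multiply left to right, reducing at each step:
  (d⁵) · c = cd⁵
  (cd⁵) · d³ = c
  c · c = c²

Answer: c²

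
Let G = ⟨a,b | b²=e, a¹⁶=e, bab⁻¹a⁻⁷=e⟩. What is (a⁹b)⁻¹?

The order of (a⁹b) is 4 (smallest k with (a⁹b)ᵏ = e), so (a⁹b)⁻¹ = (a⁹b)³ = ab.
Check: (a⁹b) · (ab) → (a⁹b) · a = b;   b · b = e, giving e as required.

Answer: ab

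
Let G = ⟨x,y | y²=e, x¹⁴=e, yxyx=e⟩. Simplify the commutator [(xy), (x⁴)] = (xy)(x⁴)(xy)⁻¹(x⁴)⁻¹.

[(xy), (x⁴)] = (xy)·(x⁴)·(xy)⁻¹·(x⁴)⁻¹.
  (xy) · (x⁴) = x¹¹y
  (x¹¹y) · (xy) = x¹⁰
  (x¹⁰) · (x¹⁰) = x⁶

Answer: x⁶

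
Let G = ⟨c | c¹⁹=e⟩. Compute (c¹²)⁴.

Compute successive powers of (c¹²), reducing at each step:
  (c¹²)²: (c¹²) · c¹² = c⁵
  (c¹²)³: (c⁵) · c¹² = c¹⁷
  (c¹²)⁴: (c¹⁷) · c¹² = c¹⁰

Answer: c¹⁰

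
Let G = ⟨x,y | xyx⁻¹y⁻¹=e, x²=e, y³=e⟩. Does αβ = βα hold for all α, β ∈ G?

Each pair of generators commutes: x·y = xy = y·x. Since the generators pairwise commute, every element of G commutes with every other, so G is abelian.

Answer: Yes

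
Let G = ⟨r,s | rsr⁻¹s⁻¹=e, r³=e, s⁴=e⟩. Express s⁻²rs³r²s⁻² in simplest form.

Multiply left to right, reducing at each step:
  (s²) · r = rs²
  (rs²) · s³ = rs
  (rs) · r² = s
  s · s⁻² = s³

Answer: s³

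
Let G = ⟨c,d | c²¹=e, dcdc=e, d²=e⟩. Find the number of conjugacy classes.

The conjugacy classes (representative and size) are:
  [e] (size 1), [c²⁰] (size 2), [c²] (size 2), [c³] (size 2), [c¹⁷] (size 2), [c⁵] (size 2), [c⁶] (size 2), [c⁷] (size 2), [c⁸] (size 2), [c⁹] (size 2), [c¹⁰] (size 2), [d] (size 21).
Class equation: 1 + 2 + 2 + 2 + 2 + 2 + 2 + 2 + 2 + 2 + 2 + 21 = 42 = |G|. So G has 12 conjugacy classes.

Answer: 12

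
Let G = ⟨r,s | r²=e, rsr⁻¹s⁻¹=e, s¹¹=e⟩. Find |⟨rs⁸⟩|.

|⟨rs⁸⟩| equals the order of rs⁸. Compute successive powers until reaching e:
  (rs⁸)¹ = rs⁸, (rs⁸)² = s⁵, (rs⁸)³ = rs², (rs⁸)⁴ = s¹⁰, (rs⁸)⁵ = rs⁷, (rs⁸)⁶ = s⁴, (rs⁸)⁷ = rs, (rs⁸)⁸ = s⁹, (rs⁸)⁹ = rs⁶, (rs⁸)¹⁰ = s³, (rs⁸)¹¹ = r, (rs⁸)¹² = s⁸, (rs⁸)¹³ = rs⁵, (rs⁸)¹⁴ = s², (rs⁸)¹⁵ = rs¹⁰, (rs⁸)¹⁶ = s⁷, (rs⁸)¹⁷ = rs⁴, (rs⁸)¹⁸ = s, (rs⁸)¹⁹ = rs⁹, (rs⁸)²⁰ = s⁶, (rs⁸)²¹ = rs³, (rs⁸)²² = e.
The smallest positive k with (rs⁸)ᵏ = e is 22, so |⟨rs⁸⟩| = 22.

Answer: 22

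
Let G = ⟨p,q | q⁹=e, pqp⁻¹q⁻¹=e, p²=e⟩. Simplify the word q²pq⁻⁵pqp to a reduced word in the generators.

Multiply left to right, reducing at each step:
  (q²) · p = pq²
  (pq²) · q⁻⁵ = pq⁶
  (pq⁶) · p = q⁶
  (q⁶) · q = q⁷
  (q⁷) · p = pq⁷

Answer: pq⁷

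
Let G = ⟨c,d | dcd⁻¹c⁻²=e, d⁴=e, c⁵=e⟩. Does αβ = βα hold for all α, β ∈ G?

c·d = cd but d·c = c²d, so c·d ≠ d·c and G is not abelian.

Answer: No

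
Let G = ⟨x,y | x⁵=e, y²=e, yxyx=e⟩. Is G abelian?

x·y = xy but y·x = x⁴y, so x·y ≠ y·x and G is not abelian.

Answer: No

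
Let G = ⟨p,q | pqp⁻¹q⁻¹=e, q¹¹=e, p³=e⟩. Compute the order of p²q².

Compute successive powers until reaching e:
  (p²q²)¹ = p²q², (p²q²)² = pq⁴, (p²q²)³ = q⁶, (p²q²)⁴ = p²q⁸, (p²q²)⁵ = pq¹⁰, (p²q²)⁶ = q, (p²q²)⁷ = p²q³, (p²q²)⁸ = pq⁵, (p²q²)⁹ = q⁷, (p²q²)¹⁰ = p²q⁹, (p²q²)¹¹ = p, (p²q²)¹² = q², (p²q²)¹³ = p²q⁴, (p²q²)¹⁴ = pq⁶, (p²q²)¹⁵ = q⁸, (p²q²)¹⁶ = p²q¹⁰, (p²q²)¹⁷ = pq, (p²q²)¹⁸ = q³, (p²q²)¹⁹ = p²q⁵, (p²q²)²⁰ = pq⁷, (p²q²)²¹ = q⁹, (p²q²)²² = p², (p²q²)²³ = pq², (p²q²)²⁴ = q⁴, (p²q²)²⁵ = p²q⁶, (p²q²)²⁶ = pq⁸, (p²q²)²⁷ = q¹⁰, (p²q²)²⁸ = p²q, (p²q²)²⁹ = pq³, (p²q²)³⁰ = q⁵, (p²q²)³¹ = p²q⁷, (p²q²)³² = pq⁹, (p²q²)³³ = e.
The smallest positive k with (p²q²)ᵏ = e is 33.

Answer: 33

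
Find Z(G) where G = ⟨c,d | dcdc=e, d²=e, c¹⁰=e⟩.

An element z ∈ Z(G) iff z commutes with every generator.
For example c⁵ is central: (c⁵)·c = c⁶ = c·(c⁵); (c⁵)·d = c⁵d = d·(c⁵).
Whereas c ∉ Z(G) since c·d = cd ≠ c⁹d = d·c.
Checking each of the 20 elements this way gives Z(G) = {e, c⁵}, of order 2.

Answer: {e, c⁵}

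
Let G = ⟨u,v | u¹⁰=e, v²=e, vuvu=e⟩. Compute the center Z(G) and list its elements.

An element z ∈ Z(G) iff z commutes with every generator.
For example u⁵ is central: (u⁵)·u = u⁶ = u·(u⁵); (u⁵)·v = u⁵v = v·(u⁵).
Whereas u ∉ Z(G) since u·v = uv ≠ u⁹v = v·u.
Checking each of the 20 elements this way gives Z(G) = {e, u⁵}, of order 2.

Answer: {e, u⁵}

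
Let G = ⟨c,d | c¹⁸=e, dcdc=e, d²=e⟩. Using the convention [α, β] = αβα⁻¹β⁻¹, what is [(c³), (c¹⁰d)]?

[(c³), (c¹⁰d)] = (c³)·(c¹⁰d)·(c³)⁻¹·(c¹⁰d)⁻¹.
  (c³) · (c¹⁰d) = c¹³d
  (c¹³d) · (c¹⁵) = c¹⁶d
  (c¹⁶d) · (c¹⁰d) = c⁶

Answer: c⁶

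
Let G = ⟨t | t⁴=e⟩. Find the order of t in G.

Compute successive powers until reaching e:
  t¹ = t, t² = t², t³ = t³, t⁴ = e.
The smallest positive k with tᵏ = e is 4.

Answer: 4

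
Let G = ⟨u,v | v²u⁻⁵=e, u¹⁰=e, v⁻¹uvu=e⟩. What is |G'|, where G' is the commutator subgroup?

G' = [G, G] is generated by all commutators. The generator-pair commutators are: [u, v] = u².
The subgroup they normally generate is {e, u², u⁴, u⁶, u⁸}, of order 5.
Check: |G/G'| = 20/5 = 4 is the order of the abelianisation.

Answer: 5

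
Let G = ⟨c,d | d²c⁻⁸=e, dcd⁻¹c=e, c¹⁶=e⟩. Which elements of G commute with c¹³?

⟨c¹³⟩ ⊆ C_G(c¹³) since powers of c¹³ commute with c¹³; so |C_G(c¹³)| ≥ |⟨c¹³⟩| = 16.
By orbit–stabilizer, |C_G(c¹³)| = |G| / |conj. class of c¹³| = 32 / 2 = 16.
The 16 elements commuting with c¹³ are {e, c, c², c³, c⁴, c⁵, c⁶, c⁷, c⁸, c⁹, c¹⁰, c¹¹, c¹², c¹³, c¹⁴, c¹⁵}.

Answer: {e, c, c², c³, c⁴, c⁵, c⁶, c⁷, c⁸, c⁹, c¹⁰, c¹¹, c¹², c¹³, c¹⁴, c¹⁵}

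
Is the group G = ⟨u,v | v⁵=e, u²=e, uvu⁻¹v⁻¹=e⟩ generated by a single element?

|G| = 10. The element uv has order 10 (its powers give 10 distinct elements), so ⟨uv⟩ = G and G is cyclic.

Answer: Yes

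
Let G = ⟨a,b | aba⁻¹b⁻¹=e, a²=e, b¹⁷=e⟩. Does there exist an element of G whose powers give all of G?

|G| = 34. The element ab has order 34 (its powers give 34 distinct elements), so ⟨ab⟩ = G and G is cyclic.

Answer: Yes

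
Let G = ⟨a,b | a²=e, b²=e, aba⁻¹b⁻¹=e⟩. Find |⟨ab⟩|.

|⟨ab⟩| equals the order of ab. Compute successive powers until reaching e:
  (ab)¹ = ab, (ab)² = e.
The smallest positive k with (ab)ᵏ = e is 2, so |⟨ab⟩| = 2.

Answer: 2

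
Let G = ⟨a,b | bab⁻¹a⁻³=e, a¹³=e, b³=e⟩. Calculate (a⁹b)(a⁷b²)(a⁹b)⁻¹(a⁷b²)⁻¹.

[(a⁹b), (a⁷b²)] = (a⁹b)·(a⁷b²)·(a⁹b)⁻¹·(a⁷b²)⁻¹.
  (a⁹b) · (a⁷b²) = a⁴
  (a⁴) · (a¹⁰b²) = ab²
  (ab²) · (a⁵b) = a⁷

Answer: a⁷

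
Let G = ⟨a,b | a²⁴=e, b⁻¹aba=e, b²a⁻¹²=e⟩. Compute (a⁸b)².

Compute successive powers of (a⁸b), reducing at each step:
  (a⁸b)²: (a⁸b) · a⁸ = b;   b · b = a¹²

Answer: a¹²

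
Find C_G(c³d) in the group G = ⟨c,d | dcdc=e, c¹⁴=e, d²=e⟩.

⟨c³d⟩ ⊆ C_G(c³d) since powers of c³d commute with c³d; so |C_G(c³d)| ≥ |⟨c³d⟩| = 2.
By orbit–stabilizer, |C_G(c³d)| = |G| / |conj. class of c³d| = 28 / 7 = 4.
The 4 elements commuting with c³d are {e, c⁷, c³d, c¹⁰d}.

Answer: {e, c⁷, c³d, c¹⁰d}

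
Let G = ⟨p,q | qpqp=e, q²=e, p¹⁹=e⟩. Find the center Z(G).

An element z ∈ Z(G) iff z commutes with every generator.
For example e is central: e·p = p = p·e; e·q = q = q·e.
Whereas p ∉ Z(G) since p·q = pq ≠ p¹⁸q = q·p.
Checking each of the 38 elements this way gives Z(G) = {e}, of order 1.

Answer: {e}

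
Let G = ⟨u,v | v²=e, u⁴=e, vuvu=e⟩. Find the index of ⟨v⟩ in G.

First find ord(v) by computing successive powers:
  v¹ = v, v² = e.
So |⟨v⟩| = ord(v) = 2. With |G| = 8, by Lagrange [G : ⟨v⟩] = 8/2 = 4.

Answer: 4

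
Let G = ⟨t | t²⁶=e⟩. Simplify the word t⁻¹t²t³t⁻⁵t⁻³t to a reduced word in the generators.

Multiply left to right, reducing at each step:
  (t²⁵) · t² = t
  t · t³ = t⁴
  (t⁴) · t⁻⁵ = t²⁵
  (t²⁵) · t⁻³ = t²²
  (t²²) · t = t²³

Answer: t²³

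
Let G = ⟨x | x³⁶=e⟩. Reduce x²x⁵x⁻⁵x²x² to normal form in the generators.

Multiply left to right, reducing at each step:
  (x²) · x⁵ = x⁷
  (x⁷) · x⁻⁵ = x²
  (x²) · x² = x⁴
  (x⁴) · x² = x⁶

Answer: x⁶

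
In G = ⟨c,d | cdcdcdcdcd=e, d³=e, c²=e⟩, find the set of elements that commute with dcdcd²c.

⟨dcdcd²c⟩ ⊆ C_G(dcdcd²c) since powers of dcdcd²c commute with dcdcd²c; so |C_G(dcdcd²c)| ≥ |⟨dcdcd²c⟩| = 3.
By orbit–stabilizer, |C_G(dcdcd²c)| = |G| / |conj. class of dcdcd²c| = 60 / 20 = 3.
The 3 elements commuting with dcdcd²c are {e, cdcd²cd², dcdcd²c}.

Answer: {e, cdcd²cd², dcdcd²c}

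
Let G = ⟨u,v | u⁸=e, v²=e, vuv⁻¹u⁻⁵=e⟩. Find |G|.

Enumerate words in the generators, reducing via the relations: the distinct elements are
  {e, u, v, uv, u², u³, u⁴, u⁵, u⁶, u⁷, u²v, u³v, u⁴v, u⁵v, u⁶v, u⁷v}.
No further products give new elements, so |G| = 16.

Answer: 16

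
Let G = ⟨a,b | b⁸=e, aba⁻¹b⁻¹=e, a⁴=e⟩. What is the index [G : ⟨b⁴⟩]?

First find ord(b⁴) by computing successive powers:
  (b⁴)¹ = b⁴, (b⁴)² = e.
So |⟨b⁴⟩| = ord(b⁴) = 2. With |G| = 32, by Lagrange [G : ⟨b⁴⟩] = 32/2 = 16.

Answer: 16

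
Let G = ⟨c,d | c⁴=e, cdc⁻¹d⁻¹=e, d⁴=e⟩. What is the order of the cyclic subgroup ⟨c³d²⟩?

|⟨c³d²⟩| equals the order of c³d². Compute successive powers until reaching e:
  (c³d²)¹ = c³d², (c³d²)² = c², (c³d²)³ = cd², (c³d²)⁴ = e.
The smallest positive k with (c³d²)ᵏ = e is 4, so |⟨c³d²⟩| = 4.

Answer: 4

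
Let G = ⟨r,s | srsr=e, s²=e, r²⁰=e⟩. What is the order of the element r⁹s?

Compute successive powers until reaching e:
  (r⁹s)¹ = r⁹s, (r⁹s)² = e.
The smallest positive k with (r⁹s)ᵏ = e is 2.

Answer: 2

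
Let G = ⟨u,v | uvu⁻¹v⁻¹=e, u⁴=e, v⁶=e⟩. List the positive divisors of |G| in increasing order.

|G| = 24 = 2³ · 3. By Lagrange's theorem the order of any subgroup divides 24; the divisors of 24 are 1, 2, 3, 4, 6, 8, 12, 24.

Answer: 1, 2, 3, 4, 6, 8, 12, 24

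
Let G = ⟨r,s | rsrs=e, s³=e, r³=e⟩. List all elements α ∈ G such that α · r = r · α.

⟨r⟩ ⊆ C_G(r) since powers of r commute with r; so |C_G(r)| ≥ |⟨r⟩| = 3.
By orbit–stabilizer, |C_G(r)| = |G| / |conj. class of r| = 12 / 4 = 3.
The 3 elements commuting with r are {e, r, r²}.

Answer: {e, r, r²}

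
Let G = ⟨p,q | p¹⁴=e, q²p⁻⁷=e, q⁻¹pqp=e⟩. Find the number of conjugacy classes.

The conjugacy classes (representative and size) are:
  [e] (size 1), [p¹³] (size 2), [p¹²] (size 2), [p¹¹] (size 2), [p⁴] (size 2), [p⁵] (size 2), [p⁸] (size 2), [p⁷] (size 1), [p⁵q⁻¹] (size 7), [p⁵q] (size 7).
Class equation: 1 + 2 + 2 + 2 + 2 + 2 + 2 + 1 + 7 + 7 = 28 = |G|. So G has 10 conjugacy classes.

Answer: 10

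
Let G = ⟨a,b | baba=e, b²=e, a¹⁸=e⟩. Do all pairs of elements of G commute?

a·b = ab but b·a = a¹⁷b, so a·b ≠ b·a and G is not abelian.

Answer: No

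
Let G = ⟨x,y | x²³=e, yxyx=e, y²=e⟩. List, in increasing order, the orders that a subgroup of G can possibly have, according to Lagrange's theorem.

|G| = 46 = 2 · 23. By Lagrange's theorem the order of any subgroup divides 46; the divisors of 46 are 1, 2, 23, 46.

Answer: 1, 2, 23, 46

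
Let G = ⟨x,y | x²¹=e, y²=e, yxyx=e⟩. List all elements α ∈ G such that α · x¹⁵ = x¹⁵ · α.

⟨x¹⁵⟩ ⊆ C_G(x¹⁵) since powers of x¹⁵ commute with x¹⁵; so |C_G(x¹⁵)| ≥ |⟨x¹⁵⟩| = 7.
By orbit–stabilizer, |C_G(x¹⁵)| = |G| / |conj. class of x¹⁵| = 42 / 2 = 21.
The 21 elements commuting with x¹⁵ are {e, x, x², x³, x⁴, x⁵, x⁶, x⁷, x⁸, x⁹, x¹⁰, x¹¹, x¹², x¹³, x¹⁴, x¹⁵, x¹⁶, x¹⁷, x¹⁸, x¹⁹, x²⁰}.

Answer: {e, x, x², x³, x⁴, x⁵, x⁶, x⁷, x⁸, x⁹, x¹⁰, x¹¹, x¹², x¹³, x¹⁴, x¹⁵, x¹⁶, x¹⁷, x¹⁸, x¹⁹, x²⁰}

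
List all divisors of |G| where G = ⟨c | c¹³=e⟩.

|G| = 13 = 13. By Lagrange's theorem the order of any subgroup divides 13; the divisors of 13 are 1, 13.

Answer: 1, 13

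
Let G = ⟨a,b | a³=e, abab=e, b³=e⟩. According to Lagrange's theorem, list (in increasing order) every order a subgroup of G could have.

|G| = 12 = 2² · 3. By Lagrange's theorem the order of any subgroup divides 12; the divisors of 12 are 1, 2, 3, 4, 6, 12.

Answer: 1, 2, 3, 4, 6, 12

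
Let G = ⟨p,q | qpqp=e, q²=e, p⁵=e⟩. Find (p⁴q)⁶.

Compute successive powers of (p⁴q), reducing at each step:
  (p⁴q)²: (p⁴q) · p⁴ = q;   q · q = e
  (p⁴q)³: e · p⁴ = p⁴;   (p⁴) · q = p⁴q
  (p⁴q)⁴: (p⁴q) · p⁴ = q;   q · q = e
  (p⁴q)⁵: e · p⁴ = p⁴;   (p⁴) · q = p⁴q
  (p⁴q)⁶: (p⁴q) · p⁴ = q;   q · q = e

Answer: e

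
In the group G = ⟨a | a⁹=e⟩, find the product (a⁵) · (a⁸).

Compute (a⁵) · (a⁸) by multiplying left to right and reducing via the relations at each step:
  (a⁵) · a⁸ = a⁴

Answer: a⁴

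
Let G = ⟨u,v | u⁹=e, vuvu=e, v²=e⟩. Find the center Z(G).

An element z ∈ Z(G) iff z commutes with every generator.
For example e is central: e·u = u = u·e; e·v = v = v·e.
Whereas u ∉ Z(G) since u·v = uv ≠ u⁸v = v·u.
Checking each of the 18 elements this way gives Z(G) = {e}, of order 1.

Answer: {e}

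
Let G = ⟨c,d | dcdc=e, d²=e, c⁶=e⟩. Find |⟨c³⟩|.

|⟨c³⟩| equals the order of c³. Compute successive powers until reaching e:
  (c³)¹ = c³, (c³)² = e.
The smallest positive k with (c³)ᵏ = e is 2, so |⟨c³⟩| = 2.

Answer: 2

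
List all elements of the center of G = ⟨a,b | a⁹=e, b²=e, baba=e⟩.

An element z ∈ Z(G) iff z commutes with every generator.
For example e is central: e·a = a = a·e; e·b = b = b·e.
Whereas a ∉ Z(G) since a·b = ab ≠ a⁸b = b·a.
Checking each of the 18 elements this way gives Z(G) = {e}, of order 1.

Answer: {e}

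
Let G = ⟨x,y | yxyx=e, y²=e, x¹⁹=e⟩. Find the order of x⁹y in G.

Compute successive powers until reaching e:
  (x⁹y)¹ = x⁹y, (x⁹y)² = e.
The smallest positive k with (x⁹y)ᵏ = e is 2.

Answer: 2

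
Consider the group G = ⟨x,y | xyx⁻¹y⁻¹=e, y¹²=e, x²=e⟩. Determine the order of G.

Enumerate words in the generators, reducing via the relations: the distinct elements are
  {e, x, y, xy, y², y³, y⁴, y⁵, y⁶, y⁷, y⁸, y⁹, xy², xy³, xy⁴, xy⁵, xy⁶, xy⁷, xy⁸, xy⁹, y¹¹, y¹⁰, xy¹¹, xy¹⁰}.
No further products give new elements, so |G| = 24.

Answer: 24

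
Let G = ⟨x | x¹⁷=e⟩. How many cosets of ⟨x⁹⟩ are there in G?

First find ord(x⁹) by computing successive powers:
  (x⁹)¹ = x⁹, (x⁹)² = x, (x⁹)³ = x¹⁰, (x⁹)⁴ = x², (x⁹)⁵ = x¹¹, (x⁹)⁶ = x³, (x⁹)⁷ = x¹², (x⁹)⁸ = x⁴, (x⁹)⁹ = x¹³, (x⁹)¹⁰ = x⁵, (x⁹)¹¹ = x¹⁴, (x⁹)¹² = x⁶, (x⁹)¹³ = x¹⁵, (x⁹)¹⁴ = x⁷, (x⁹)¹⁵ = x¹⁶, (x⁹)¹⁶ = x⁸, (x⁹)¹⁷ = e.
So |⟨x⁹⟩| = ord(x⁹) = 17. With |G| = 17, by Lagrange [G : ⟨x⁹⟩] = 17/17 = 1.

Answer: 1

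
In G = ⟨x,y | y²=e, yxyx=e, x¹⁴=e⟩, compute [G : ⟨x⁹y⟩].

First find ord(x⁹y) by computing successive powers:
  (x⁹y)¹ = x⁹y, (x⁹y)² = e.
So |⟨x⁹y⟩| = ord(x⁹y) = 2. With |G| = 28, by Lagrange [G : ⟨x⁹y⟩] = 28/2 = 14.

Answer: 14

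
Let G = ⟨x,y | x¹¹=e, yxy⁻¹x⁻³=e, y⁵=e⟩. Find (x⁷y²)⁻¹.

The order of (x⁷y²) is 5 (smallest k with (x⁷y²)ᵏ = e), so (x⁷y²)⁻¹ = (x⁷y²)⁴ = x⁹y³.
Check: (x⁷y²) · (x⁹y³) → (x⁷y²) · x⁹ = y²;   (y²) · y³ = e, giving e as required.

Answer: x⁹y³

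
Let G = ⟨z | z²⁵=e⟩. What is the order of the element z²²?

Compute successive powers until reaching e:
  (z²²)¹ = z²², (z²²)² = z¹⁹, (z²²)³ = z¹⁶, (z²²)⁴ = z¹³, (z²²)⁵ = z¹⁰, (z²²)⁶ = z⁷, (z²²)⁷ = z⁴, (z²²)⁸ = z, (z²²)⁹ = z²³, (z²²)¹⁰ = z²⁰, (z²²)¹¹ = z¹⁷, (z²²)¹² = z¹⁴, (z²²)¹³ = z¹¹, (z²²)¹⁴ = z⁸, (z²²)¹⁵ = z⁵, (z²²)¹⁶ = z², (z²²)¹⁷ = z²⁴, (z²²)¹⁸ = z²¹, (z²²)¹⁹ = z¹⁸, (z²²)²⁰ = z¹⁵, (z²²)²¹ = z¹², (z²²)²² = z⁹, (z²²)²³ = z⁶, (z²²)²⁴ = z³, (z²²)²⁵ = e.
The smallest positive k with (z²²)ᵏ = e is 25.

Answer: 25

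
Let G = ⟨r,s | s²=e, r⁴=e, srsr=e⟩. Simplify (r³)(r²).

Compute (r³) · (r²) by multiplying left to right and reducing via the relations at each step:
  (r³) · r² = r

Answer: r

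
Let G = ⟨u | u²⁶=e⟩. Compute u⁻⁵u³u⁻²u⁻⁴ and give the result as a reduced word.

Multiply left to right, reducing at each step:
  (u²¹) · u³ = u²⁴
  (u²⁴) · u⁻² = u²²
  (u²²) · u⁻⁴ = u¹⁸

Answer: u¹⁸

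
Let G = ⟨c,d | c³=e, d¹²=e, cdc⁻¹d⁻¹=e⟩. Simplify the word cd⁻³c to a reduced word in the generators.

Multiply left to right, reducing at each step:
  c · d⁻³ = cd⁹
  (cd⁹) · c = c²d⁹

Answer: c²d⁹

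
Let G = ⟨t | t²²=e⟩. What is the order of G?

G is generated by a single element, so G is cyclic. The relator gives t²² = e and no smaller power is forced to be e, so the 22 powers {e, t, t², t³, t⁴, t⁵, t⁶, t⁷, t⁸, t⁹, t²¹, t²⁰, t¹², t¹³, t¹¹, t¹⁰, t¹⁴, t¹⁵, t¹⁶, t¹⁷, t¹⁸, t¹⁹} are distinct. Hence |G| = 22.

Answer: 22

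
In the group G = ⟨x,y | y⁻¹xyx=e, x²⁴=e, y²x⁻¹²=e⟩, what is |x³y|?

Compute successive powers until reaching e:
  (x³y)¹ = x³y, (x³y)² = x¹², (x³y)³ = x³y⁻¹, (x³y)⁴ = e.
The smallest positive k with (x³y)ᵏ = e is 4.

Answer: 4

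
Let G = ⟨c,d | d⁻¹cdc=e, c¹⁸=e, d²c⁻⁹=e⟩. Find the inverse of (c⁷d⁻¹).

The order of (c⁷d⁻¹) is 4 (smallest k with (c⁷d⁻¹)ᵏ = e), so (c⁷d⁻¹)⁻¹ = (c⁷d⁻¹)³ = c⁷d.
Check: (c⁷d⁻¹) · (c⁷d) → (c⁷d⁻¹) · c⁷ = d⁻¹;   (d⁻¹) · d = e, giving e as required.

Answer: c⁷d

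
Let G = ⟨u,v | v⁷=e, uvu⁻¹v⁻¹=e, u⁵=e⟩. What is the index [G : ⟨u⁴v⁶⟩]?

First find ord(u⁴v⁶) by computing successive powers:
  (u⁴v⁶)¹ = u⁴v⁶, (u⁴v⁶)² = u³v⁵, (u⁴v⁶)³ = u²v⁴, (u⁴v⁶)⁴ = uv³, (u⁴v⁶)⁵ = v², (u⁴v⁶)⁶ = u⁴v, (u⁴v⁶)⁷ = u³, (u⁴v⁶)⁸ = u²v⁶, (u⁴v⁶)⁹ = uv⁵, (u⁴v⁶)¹⁰ = v⁴, (u⁴v⁶)¹¹ = u⁴v³, (u⁴v⁶)¹² = u³v², (u⁴v⁶)¹³ = u²v, (u⁴v⁶)¹⁴ = u, (u⁴v⁶)¹⁵ = v⁶, (u⁴v⁶)¹⁶ = u⁴v⁵, (u⁴v⁶)¹⁷ = u³v⁴, (u⁴v⁶)¹⁸ = u²v³, (u⁴v⁶)¹⁹ = uv², (u⁴v⁶)²⁰ = v, (u⁴v⁶)²¹ = u⁴, (u⁴v⁶)²² = u³v⁶, (u⁴v⁶)²³ = u²v⁵, (u⁴v⁶)²⁴ = uv⁴, (u⁴v⁶)²⁵ = v³, (u⁴v⁶)²⁶ = u⁴v², (u⁴v⁶)²⁷ = u³v, (u⁴v⁶)²⁸ = u², (u⁴v⁶)²⁹ = uv⁶, (u⁴v⁶)³⁰ = v⁵, (u⁴v⁶)³¹ = u⁴v⁴, (u⁴v⁶)³² = u³v³, (u⁴v⁶)³³ = u²v², (u⁴v⁶)³⁴ = uv, (u⁴v⁶)³⁵ = e.
So |⟨u⁴v⁶⟩| = ord(u⁴v⁶) = 35. With |G| = 35, by Lagrange [G : ⟨u⁴v⁶⟩] = 35/35 = 1.

Answer: 1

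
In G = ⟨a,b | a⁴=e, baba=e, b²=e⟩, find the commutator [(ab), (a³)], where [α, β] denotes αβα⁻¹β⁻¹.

[(ab), (a³)] = (ab)·(a³)·(ab)⁻¹·(a³)⁻¹.
  (ab) · (a³) = a²b
  (a²b) · (ab) = a
  a · a = a²

Answer: a²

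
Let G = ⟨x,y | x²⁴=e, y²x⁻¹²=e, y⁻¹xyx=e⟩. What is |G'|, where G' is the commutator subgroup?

G' = [G, G] is generated by all commutators. The generator-pair commutators are: [x, y] = x².
The subgroup they normally generate is {e, x², x⁴, x⁶, x⁸, x¹⁰, x¹², x¹⁴, x¹⁶, x¹⁸, x²⁰, x²²}, of order 12.
Check: |G/G'| = 48/12 = 4 is the order of the abelianisation.

Answer: 12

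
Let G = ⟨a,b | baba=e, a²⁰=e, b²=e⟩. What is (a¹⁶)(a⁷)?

Compute (a¹⁶) · (a⁷) by multiplying left to right and reducing via the relations at each step:
  (a¹⁶) · a⁷ = a³

Answer: a³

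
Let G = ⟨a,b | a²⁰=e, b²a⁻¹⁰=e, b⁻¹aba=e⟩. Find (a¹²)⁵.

Compute successive powers of (a¹²), reducing at each step:
  (a¹²)²: (a¹²) · a¹² = a⁴
  (a¹²)³: (a⁴) · a¹² = a¹⁶
  (a¹²)⁴: (a¹⁶) · a¹² = a⁸
  (a¹²)⁵: (a⁸) · a¹² = e

Answer: e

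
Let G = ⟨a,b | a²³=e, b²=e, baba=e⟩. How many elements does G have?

Enumerate words in the generators, reducing via the relations: the distinct elements are
  {a, b, e, ab, a², a³, a⁴, a⁵, a⁶, a⁷, a⁸, a⁹, a²b, a²², a²¹, a²⁰, a³b, a¹², a¹³, a¹¹, a¹⁰, a¹⁴, a¹⁵, a¹⁶, a¹⁷, a¹⁸, a¹⁹, a⁴b, a⁵b, a⁶b, a⁷b, a⁸b, a⁹b, a²²b, a²¹b, a²⁰b, a¹²b, a¹³b, a¹¹b, a¹⁰b, a¹⁴b, a¹⁵b, a¹⁶b, a¹⁷b, a¹⁸b, a¹⁹b}.
No further products give new elements, so |G| = 46.

Answer: 46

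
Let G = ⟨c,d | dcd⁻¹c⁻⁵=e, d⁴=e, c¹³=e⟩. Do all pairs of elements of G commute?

c·d = cd but d·c = c⁵d, so c·d ≠ d·c and G is not abelian.

Answer: No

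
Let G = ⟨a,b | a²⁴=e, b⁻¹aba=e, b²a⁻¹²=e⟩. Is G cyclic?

Every cyclic group is abelian. But a·b = ab while b·a = a¹¹b⁻¹, so a·b ≠ b·a and G is not abelian. Hence G is not cyclic.

Answer: No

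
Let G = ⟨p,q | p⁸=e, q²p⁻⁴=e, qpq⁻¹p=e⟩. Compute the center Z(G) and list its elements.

An element z ∈ Z(G) iff z commutes with every generator.
For example p⁴ is central: (p⁴)·p = p⁵ = p·(p⁴); (p⁴)·q = q⁻¹ = q·(p⁴).
Whereas p ∉ Z(G) since p·q = pq ≠ p³q⁻¹ = q·p.
Checking each of the 16 elements this way gives Z(G) = {e, p⁴}, of order 2.

Answer: {e, p⁴}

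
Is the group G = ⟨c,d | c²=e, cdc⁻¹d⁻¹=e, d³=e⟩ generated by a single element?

|G| = 6. The element cd has order 6 (its powers give 6 distinct elements), so ⟨cd⟩ = G and G is cyclic.

Answer: Yes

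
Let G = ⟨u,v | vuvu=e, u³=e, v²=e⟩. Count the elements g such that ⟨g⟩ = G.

⟨g⟩ = G would require ord(g) = |G| = 6, but the maximum element order in G is 3 < 6. So G is not cyclic and no single element generates it: the count is 0.

Answer: 0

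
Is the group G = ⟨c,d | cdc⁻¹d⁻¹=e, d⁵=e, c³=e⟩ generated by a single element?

|G| = 15. The element cd has order 15 (its powers give 15 distinct elements), so ⟨cd⟩ = G and G is cyclic.

Answer: Yes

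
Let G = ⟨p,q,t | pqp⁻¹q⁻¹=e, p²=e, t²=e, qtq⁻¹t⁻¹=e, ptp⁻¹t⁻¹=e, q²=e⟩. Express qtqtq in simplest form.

Multiply left to right, reducing at each step:
  q · t = qt
  (qt) · q = t
  t · t = e
  e · q = q

Answer: q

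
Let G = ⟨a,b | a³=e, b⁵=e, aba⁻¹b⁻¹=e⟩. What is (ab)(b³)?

Compute (ab) · (b³) by multiplying left to right and reducing via the relations at each step:
  (ab) · b³ = ab⁴

Answer: ab⁴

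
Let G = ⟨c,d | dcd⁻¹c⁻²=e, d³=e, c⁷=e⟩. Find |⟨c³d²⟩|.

|⟨c³d²⟩| equals the order of c³d². Compute successive powers until reaching e:
  (c³d²)¹ = c³d², (c³d²)² = cd, (c³d²)³ = e.
The smallest positive k with (c³d²)ᵏ = e is 3, so |⟨c³d²⟩| = 3.

Answer: 3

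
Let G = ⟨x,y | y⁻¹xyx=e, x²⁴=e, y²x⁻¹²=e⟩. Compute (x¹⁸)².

Compute successive powers of (x¹⁸), reducing at each step:
  (x¹⁸)²: (x¹⁸) · x¹⁸ = x¹²

Answer: x¹²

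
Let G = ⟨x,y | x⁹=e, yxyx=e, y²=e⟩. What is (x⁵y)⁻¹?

The order of (x⁵y) is 2 (smallest k with (x⁵y)ᵏ = e), so (x⁵y)⁻¹ = (x⁵y)¹ = x⁵y.
Check: (x⁵y) · (x⁵y) → (x⁵y) · x⁵ = y;   y · y = e, giving e as required.

Answer: x⁵y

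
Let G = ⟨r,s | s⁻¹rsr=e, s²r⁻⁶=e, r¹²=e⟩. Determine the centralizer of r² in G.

⟨r²⟩ ⊆ C_G(r²) since powers of r² commute with r²; so |C_G(r²)| ≥ |⟨r²⟩| = 6.
By orbit–stabilizer, |C_G(r²)| = |G| / |conj. class of r²| = 24 / 2 = 12.
The 12 elements commuting with r² are {e, r, r², r³, r⁴, r⁵, r⁶, r⁷, r⁸, r⁹, r¹⁰, r¹¹}.

Answer: {e, r, r², r³, r⁴, r⁵, r⁶, r⁷, r⁸, r⁹, r¹⁰, r¹¹}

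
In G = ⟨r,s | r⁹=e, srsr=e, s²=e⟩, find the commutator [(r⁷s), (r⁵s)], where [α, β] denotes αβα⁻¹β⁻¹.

[(r⁷s), (r⁵s)] = (r⁷s)·(r⁵s)·(r⁷s)⁻¹·(r⁵s)⁻¹.
  (r⁷s) · (r⁵s) = r²
  (r²) · (r⁷s) = s
  s · (r⁵s) = r⁴

Answer: r⁴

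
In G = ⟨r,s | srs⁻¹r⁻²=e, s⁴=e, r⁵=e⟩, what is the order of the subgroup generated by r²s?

|⟨r²s⟩| equals the order of r²s. Compute successive powers until reaching e:
  (r²s)¹ = r²s, (r²s)² = rs², (r²s)³ = r⁴s³, (r²s)⁴ = e.
The smallest positive k with (r²s)ᵏ = e is 4, so |⟨r²s⟩| = 4.

Answer: 4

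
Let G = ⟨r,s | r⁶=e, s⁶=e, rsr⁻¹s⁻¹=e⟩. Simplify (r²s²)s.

Compute (r²s²) · s by multiplying left to right and reducing via the relations at each step:
  (r²s²) · s = r²s³

Answer: r²s³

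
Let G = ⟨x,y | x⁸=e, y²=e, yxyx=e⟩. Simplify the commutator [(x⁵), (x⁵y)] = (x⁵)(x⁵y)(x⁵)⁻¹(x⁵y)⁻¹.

[(x⁵), (x⁵y)] = (x⁵)·(x⁵y)·(x⁵)⁻¹·(x⁵y)⁻¹.
  (x⁵) · (x⁵y) = x²y
  (x²y) · (x³) = x⁷y
  (x⁷y) · (x⁵y) = x²

Answer: x²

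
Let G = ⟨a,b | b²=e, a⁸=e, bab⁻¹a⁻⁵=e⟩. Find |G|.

Enumerate words in the generators, reducing via the relations: the distinct elements are
  {a, b, e, ab, a², a³, a⁴, a⁵, a⁶, a⁷, a²b, a³b, a⁴b, a⁵b, a⁶b, a⁷b}.
No further products give new elements, so |G| = 16.

Answer: 16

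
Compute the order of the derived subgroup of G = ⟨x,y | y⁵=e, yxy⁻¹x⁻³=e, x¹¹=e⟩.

G' = [G, G] is generated by all commutators. The generator-pair commutators are: [x, y] = x⁹.
The subgroup they normally generate is {e, x, x², x³, x⁴, x⁵, x⁶, x⁷, x⁸, x⁹, x¹⁰}, of order 11.
Check: |G/G'| = 55/11 = 5 is the order of the abelianisation.

Answer: 11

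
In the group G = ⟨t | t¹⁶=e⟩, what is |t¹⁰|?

Compute successive powers until reaching e:
  (t¹⁰)¹ = t¹⁰, (t¹⁰)² = t⁴, (t¹⁰)³ = t¹⁴, (t¹⁰)⁴ = t⁸, (t¹⁰)⁵ = t², (t¹⁰)⁶ = t¹², (t¹⁰)⁷ = t⁶, (t¹⁰)⁸ = e.
The smallest positive k with (t¹⁰)ᵏ = e is 8.

Answer: 8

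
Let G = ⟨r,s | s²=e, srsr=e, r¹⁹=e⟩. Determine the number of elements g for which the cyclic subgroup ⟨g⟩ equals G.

⟨g⟩ = G would require ord(g) = |G| = 38, but the maximum element order in G is 19 < 38. So G is not cyclic and no single element generates it: the count is 0.

Answer: 0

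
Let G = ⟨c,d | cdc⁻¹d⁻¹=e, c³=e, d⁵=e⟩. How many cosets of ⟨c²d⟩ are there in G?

First find ord(c²d) by computing successive powers:
  (c²d)¹ = c²d, (c²d)² = cd², (c²d)³ = d³, (c²d)⁴ = c²d⁴, (c²d)⁵ = c, (c²d)⁶ = d, (c²d)⁷ = c²d², (c²d)⁸ = cd³, (c²d)⁹ = d⁴, (c²d)¹⁰ = c², (c²d)¹¹ = cd, (c²d)¹² = d², (c²d)¹³ = c²d³, (c²d)¹⁴ = cd⁴, (c²d)¹⁵ = e.
So |⟨c²d⟩| = ord(c²d) = 15. With |G| = 15, by Lagrange [G : ⟨c²d⟩] = 15/15 = 1.

Answer: 1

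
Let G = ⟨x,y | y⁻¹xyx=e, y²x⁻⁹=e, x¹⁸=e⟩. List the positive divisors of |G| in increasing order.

|G| = 36 = 2² · 3². By Lagrange's theorem the order of any subgroup divides 36; the divisors of 36 are 1, 2, 3, 4, 6, 9, 12, 18, 36.

Answer: 1, 2, 3, 4, 6, 9, 12, 18, 36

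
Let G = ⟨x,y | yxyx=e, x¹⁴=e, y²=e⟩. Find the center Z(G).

An element z ∈ Z(G) iff z commutes with every generator.
For example x⁷ is central: (x⁷)·x = x⁸ = x·(x⁷); (x⁷)·y = x⁷y = y·(x⁷).
Whereas x ∉ Z(G) since x·y = xy ≠ x¹³y = y·x.
Checking each of the 28 elements this way gives Z(G) = {e, x⁷}, of order 2.

Answer: {e, x⁷}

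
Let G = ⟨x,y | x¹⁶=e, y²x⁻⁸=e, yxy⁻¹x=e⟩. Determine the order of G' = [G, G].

G' = [G, G] is generated by all commutators. The generator-pair commutators are: [x, y] = x².
The subgroup they normally generate is {e, x², x⁴, x⁶, x⁸, x¹⁰, x¹², x¹⁴}, of order 8.
Check: |G/G'| = 32/8 = 4 is the order of the abelianisation.

Answer: 8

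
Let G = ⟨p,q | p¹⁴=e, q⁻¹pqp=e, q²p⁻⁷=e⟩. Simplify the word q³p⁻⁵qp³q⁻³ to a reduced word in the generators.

Multiply left to right, reducing at each step:
  (q⁻¹) · p⁻⁵ = p⁵q⁻¹
  (p⁵q⁻¹) · q = p⁵
  (p⁵) · p³ = p⁸
  (p⁸) · q⁻³ = pq⁻¹

Answer: pq⁻¹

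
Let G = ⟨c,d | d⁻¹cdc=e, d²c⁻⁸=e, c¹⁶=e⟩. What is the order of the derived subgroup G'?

G' = [G, G] is generated by all commutators. The generator-pair commutators are: [c, d] = c².
The subgroup they normally generate is {e, c², c⁴, c⁶, c⁸, c¹⁰, c¹², c¹⁴}, of order 8.
Check: |G/G'| = 32/8 = 4 is the order of the abelianisation.

Answer: 8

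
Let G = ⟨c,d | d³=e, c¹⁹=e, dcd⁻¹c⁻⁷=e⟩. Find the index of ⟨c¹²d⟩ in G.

First find ord(c¹²d) by computing successive powers:
  (c¹²d)¹ = c¹²d, (c¹²d)² = cd², (c¹²d)³ = e.
So |⟨c¹²d⟩| = ord(c¹²d) = 3. With |G| = 57, by Lagrange [G : ⟨c¹²d⟩] = 57/3 = 19.

Answer: 19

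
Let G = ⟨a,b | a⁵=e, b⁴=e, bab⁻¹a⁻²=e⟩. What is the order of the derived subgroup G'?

G' = [G, G] is generated by all commutators. The generator-pair commutators are: [a, b] = a⁴.
The subgroup they normally generate is {e, a, a², a³, a⁴}, of order 5.
Check: |G/G'| = 20/5 = 4 is the order of the abelianisation.

Answer: 5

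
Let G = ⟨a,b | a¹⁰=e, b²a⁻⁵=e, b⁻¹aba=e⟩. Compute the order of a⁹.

Compute successive powers until reaching e:
  (a⁹)¹ = a⁹, (a⁹)² = a⁸, (a⁹)³ = a⁷, (a⁹)⁴ = a⁶, (a⁹)⁵ = a⁵, (a⁹)⁶ = a⁴, (a⁹)⁷ = a³, (a⁹)⁸ = a², (a⁹)⁹ = a, (a⁹)¹⁰ = e.
The smallest positive k with (a⁹)ᵏ = e is 10.

Answer: 10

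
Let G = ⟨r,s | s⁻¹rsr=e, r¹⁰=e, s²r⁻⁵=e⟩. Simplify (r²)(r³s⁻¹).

Compute (r²) · (r³s⁻¹) by multiplying left to right and reducing via the relations at each step:
  (r²) · r³ = r⁵
  (r⁵) · s⁻¹ = s

Answer: s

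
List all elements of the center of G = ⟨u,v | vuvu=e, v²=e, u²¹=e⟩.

An element z ∈ Z(G) iff z commutes with every generator.
For example e is central: e·u = u = u·e; e·v = v = v·e.
Whereas u ∉ Z(G) since u·v = uv ≠ u²⁰v = v·u.
Checking each of the 42 elements this way gives Z(G) = {e}, of order 1.

Answer: {e}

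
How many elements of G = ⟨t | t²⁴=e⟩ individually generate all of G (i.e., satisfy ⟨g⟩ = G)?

G is cyclic of order 24. An element generates G iff its order is 24, and a cyclic group of order 24 has exactly φ(24) = 8 such elements.

Answer: 8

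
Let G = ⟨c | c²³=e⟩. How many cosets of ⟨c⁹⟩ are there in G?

First find ord(c⁹) by computing successive powers:
  (c⁹)¹ = c⁹, (c⁹)² = c¹⁸, (c⁹)³ = c⁴, (c⁹)⁴ = c¹³, (c⁹)⁵ = c²², (c⁹)⁶ = c⁸, (c⁹)⁷ = c¹⁷, (c⁹)⁸ = c³, (c⁹)⁹ = c¹², (c⁹)¹⁰ = c²¹, (c⁹)¹¹ = c⁷, (c⁹)¹² = c¹⁶, (c⁹)¹³ = c², (c⁹)¹⁴ = c¹¹, (c⁹)¹⁵ = c²⁰, (c⁹)¹⁶ = c⁶, (c⁹)¹⁷ = c¹⁵, (c⁹)¹⁸ = c, (c⁹)¹⁹ = c¹⁰, (c⁹)²⁰ = c¹⁹, (c⁹)²¹ = c⁵, (c⁹)²² = c¹⁴, (c⁹)²³ = e.
So |⟨c⁹⟩| = ord(c⁹) = 23. With |G| = 23, by Lagrange [G : ⟨c⁹⟩] = 23/23 = 1.

Answer: 1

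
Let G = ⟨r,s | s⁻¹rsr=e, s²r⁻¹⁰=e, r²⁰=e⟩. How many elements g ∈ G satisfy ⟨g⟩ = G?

⟨g⟩ = G would require ord(g) = |G| = 40, but the maximum element order in G is 20 < 40. So G is not cyclic and no single element generates it: the count is 0.

Answer: 0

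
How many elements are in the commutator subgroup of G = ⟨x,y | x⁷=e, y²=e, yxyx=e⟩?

G' = [G, G] is generated by all commutators. The generator-pair commutators are: [x, y] = x².
The subgroup they normally generate is {e, x, x², x³, x⁴, x⁵, x⁶}, of order 7.
Check: |G/G'| = 14/7 = 2 is the order of the abelianisation.

Answer: 7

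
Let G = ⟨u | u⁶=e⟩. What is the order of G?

G is generated by a single element, so G is cyclic. The relator gives u⁶ = e and no smaller power is forced to be e, so the 6 powers {e, u, u², u³, u⁴, u⁵} are distinct. Hence |G| = 6.

Answer: 6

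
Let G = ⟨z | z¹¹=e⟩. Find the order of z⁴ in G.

Compute successive powers until reaching e:
  (z⁴)¹ = z⁴, (z⁴)² = z⁸, (z⁴)³ = z, (z⁴)⁴ = z⁵, (z⁴)⁵ = z⁹, (z⁴)⁶ = z², (z⁴)⁷ = z⁶, (z⁴)⁸ = z¹⁰, (z⁴)⁹ = z³, (z⁴)¹⁰ = z⁷, (z⁴)¹¹ = e.
The smallest positive k with (z⁴)ᵏ = e is 11.

Answer: 11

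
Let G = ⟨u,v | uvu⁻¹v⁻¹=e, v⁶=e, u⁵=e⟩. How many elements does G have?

Enumerate words in the generators, reducing via the relations: the distinct elements are
  {e, u, v, uv, u², u³, u⁴, v², v³, v⁴, v⁵, uv², uv³, uv⁴, uv⁵, u²v, u³v, u⁴v, u²v², u²v³, u²v⁴, u²v⁵, u³v², u³v³, u³v⁴, u³v⁵, u⁴v², u⁴v³, u⁴v⁴, u⁴v⁵}.
No further products give new elements, so |G| = 30.

Answer: 30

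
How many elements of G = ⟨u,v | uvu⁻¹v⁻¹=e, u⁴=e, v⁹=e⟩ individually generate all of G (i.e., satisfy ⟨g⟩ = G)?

G is cyclic of order 36. An element generates G iff its order is 36, and a cyclic group of order 36 has exactly φ(36) = 12 such elements.

Answer: 12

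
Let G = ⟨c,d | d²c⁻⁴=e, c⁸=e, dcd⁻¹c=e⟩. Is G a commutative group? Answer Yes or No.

c·d = cd but d·c = c³d⁻¹, so c·d ≠ d·c and G is not abelian.

Answer: No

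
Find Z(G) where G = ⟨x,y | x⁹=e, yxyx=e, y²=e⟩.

An element z ∈ Z(G) iff z commutes with every generator.
For example e is central: e·x = x = x·e; e·y = y = y·e.
Whereas x ∉ Z(G) since x·y = xy ≠ x⁸y = y·x.
Checking each of the 18 elements this way gives Z(G) = {e}, of order 1.

Answer: {e}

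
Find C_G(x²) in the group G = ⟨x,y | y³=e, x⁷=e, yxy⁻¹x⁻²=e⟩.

⟨x²⟩ ⊆ C_G(x²) since powers of x² commute with x²; so |C_G(x²)| ≥ |⟨x²⟩| = 7.
By orbit–stabilizer, |C_G(x²)| = |G| / |conj. class of x²| = 21 / 3 = 7.
The 7 elements commuting with x² are {e, x, x², x³, x⁴, x⁵, x⁶}.

Answer: {e, x, x², x³, x⁴, x⁵, x⁶}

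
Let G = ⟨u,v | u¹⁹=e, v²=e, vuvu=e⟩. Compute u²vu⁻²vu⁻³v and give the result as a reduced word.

Multiply left to right, reducing at each step:
  (u²) · v = u²v
  (u²v) · u⁻² = u⁴v
  (u⁴v) · v = u⁴
  (u⁴) · u⁻³ = u
  u · v = uv

Answer: uv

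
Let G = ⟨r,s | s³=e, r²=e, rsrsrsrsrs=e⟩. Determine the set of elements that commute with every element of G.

An element z ∈ Z(G) iff z commutes with every generator.
For example e is central: e·r = r = r·e; e·s = s = s·e.
Whereas r ∉ Z(G) since r·s = rs ≠ sr = s·r.
Checking each of the 60 elements this way gives Z(G) = {e}, of order 1.

Answer: {e}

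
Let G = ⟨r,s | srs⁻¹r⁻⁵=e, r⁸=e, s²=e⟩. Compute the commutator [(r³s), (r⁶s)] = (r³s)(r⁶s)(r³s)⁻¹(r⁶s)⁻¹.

[(r³s), (r⁶s)] = (r³s)·(r⁶s)·(r³s)⁻¹·(r⁶s)⁻¹.
  (r³s) · (r⁶s) = r
  r · (rs) = r²s
  (r²s) · (r²s) = r⁴

Answer: r⁴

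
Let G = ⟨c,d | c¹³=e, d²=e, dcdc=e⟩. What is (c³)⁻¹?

The order of (c³) is 13 (smallest k with (c³)ᵏ = e), so (c³)⁻¹ = (c³)¹² = c¹⁰.
Check: (c³) · (c¹⁰) → (c³) · c¹⁰ = e, giving e as required.

Answer: c¹⁰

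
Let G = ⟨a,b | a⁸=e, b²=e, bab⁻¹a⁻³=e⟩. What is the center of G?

An element z ∈ Z(G) iff z commutes with every generator.
For example a⁴ is central: (a⁴)·a = a⁵ = a·(a⁴); (a⁴)·b = a⁴b = b·(a⁴).
Whereas a ∉ Z(G) since a·b = ab ≠ a³b = b·a.
Checking each of the 16 elements this way gives Z(G) = {e, a⁴}, of order 2.

Answer: {e, a⁴}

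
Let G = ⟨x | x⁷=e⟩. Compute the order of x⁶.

Compute successive powers until reaching e:
  (x⁶)¹ = x⁶, (x⁶)² = x⁵, (x⁶)³ = x⁴, (x⁶)⁴ = x³, (x⁶)⁵ = x², (x⁶)⁶ = x, (x⁶)⁷ = e.
The smallest positive k with (x⁶)ᵏ = e is 7.

Answer: 7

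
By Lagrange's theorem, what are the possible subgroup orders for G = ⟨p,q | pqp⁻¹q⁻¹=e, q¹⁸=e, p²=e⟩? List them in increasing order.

|G| = 36 = 2² · 3². By Lagrange's theorem the order of any subgroup divides 36; the divisors of 36 are 1, 2, 3, 4, 6, 9, 12, 18, 36.

Answer: 1, 2, 3, 4, 6, 9, 12, 18, 36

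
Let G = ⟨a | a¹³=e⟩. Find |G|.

G is generated by a single element, so G is cyclic. The relator gives a¹³ = e and no smaller power is forced to be e, so the 13 powers {a, e, a², a³, a⁴, a⁵, a⁶, a⁷, a⁸, a⁹, a¹², a¹¹, a¹⁰} are distinct. Hence |G| = 13.

Answer: 13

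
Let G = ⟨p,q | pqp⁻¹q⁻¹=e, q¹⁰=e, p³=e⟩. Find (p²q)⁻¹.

The order of (p²q) is 30 (smallest k with (p²q)ᵏ = e), so (p²q)⁻¹ = (p²q)²⁹ = pq⁹.
Check: (p²q) · (pq⁹) → (p²q) · p = q;   q · q⁹ = e, giving e as required.

Answer: pq⁹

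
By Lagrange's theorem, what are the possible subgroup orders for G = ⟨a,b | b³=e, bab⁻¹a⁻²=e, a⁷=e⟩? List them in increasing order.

|G| = 21 = 3 · 7. By Lagrange's theorem the order of any subgroup divides 21; the divisors of 21 are 1, 3, 7, 21.

Answer: 1, 3, 7, 21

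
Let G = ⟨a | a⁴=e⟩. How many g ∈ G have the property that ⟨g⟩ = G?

G is cyclic of order 4. An element generates G iff its order is 4, and a cyclic group of order 4 has exactly φ(4) = 2 such elements.

Answer: 2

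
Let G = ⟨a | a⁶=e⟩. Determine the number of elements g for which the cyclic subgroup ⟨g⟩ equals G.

G is cyclic of order 6. An element generates G iff its order is 6, and a cyclic group of order 6 has exactly φ(6) = 2 such elements.

Answer: 2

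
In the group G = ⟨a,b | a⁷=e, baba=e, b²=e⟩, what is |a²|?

Compute successive powers until reaching e:
  (a²)¹ = a², (a²)² = a⁴, (a²)³ = a⁶, (a²)⁴ = a, (a²)⁵ = a³, (a²)⁶ = a⁵, (a²)⁷ = e.
The smallest positive k with (a²)ᵏ = e is 7.

Answer: 7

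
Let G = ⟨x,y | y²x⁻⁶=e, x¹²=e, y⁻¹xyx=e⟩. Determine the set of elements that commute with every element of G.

An element z ∈ Z(G) iff z commutes with every generator.
For example x⁶ is central: (x⁶)·x = x⁷ = x·(x⁶); (x⁶)·y = y⁻¹ = y·(x⁶).
Whereas x ∉ Z(G) since x·y = xy ≠ x⁵y⁻¹ = y·x.
Checking each of the 24 elements this way gives Z(G) = {e, x⁶}, of order 2.

Answer: {e, x⁶}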